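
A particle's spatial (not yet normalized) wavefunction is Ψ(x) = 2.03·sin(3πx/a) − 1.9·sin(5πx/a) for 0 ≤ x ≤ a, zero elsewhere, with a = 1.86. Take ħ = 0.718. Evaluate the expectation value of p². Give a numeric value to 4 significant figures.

p² Ψ = −ħ² d²Ψ/dx²; ⟨p²⟩ = −ħ² ∫ Ψ*·Ψ'' dx / ∫|Ψ|² dx.
d²/dx² sin(jπx/a) = −(jπ/a)²·sin(jπx/a); on 0 ≤ x ≤ a, ∫sin²(jπx/a) dx = a/2 and ∫sin(jπx/a)·sin(lπx/a) dx = 0 for j ≠ l, so only diagonal terms survive in ∫|Ψ|² and ∫Ψ·Ψ″; ∫Ψ·Ψ′ dx = [Ψ²/2] between the walls = 0.
State is unnormalized: ∫|Ψ|² dx = 7.1897, and ∫Ψ*·(−ħ² Ψ'') dx = 174.17, so ⟨p²⟩ = 174.17 / 7.1897.
⟨p²⟩ = 24.224.

24.22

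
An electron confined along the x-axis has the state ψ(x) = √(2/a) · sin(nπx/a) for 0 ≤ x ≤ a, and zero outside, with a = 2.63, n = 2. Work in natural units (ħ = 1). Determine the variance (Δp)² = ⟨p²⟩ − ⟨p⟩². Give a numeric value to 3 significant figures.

5.71

Compute ⟨p⟩ and ⟨p²⟩ separately; (Δp)² = ⟨p²⟩ − ⟨p⟩².
d/dx sin(nπx/a) = (nπ/a)·cos(nπx/a) and d²/dx² sin(nπx/a) = −(nπ/a)²·sin(nπx/a); on 0 ≤ x ≤ a, ∫sin²(nπx/a) dx = a/2 and ∫sin(nπx/a)·cos(nπx/a) dx = 0.
⟨p⟩ = 0.0000 and ⟨p²⟩ = 5.7075.
(Δp)² = 5.7075 − (0.0000)² = 5.7075.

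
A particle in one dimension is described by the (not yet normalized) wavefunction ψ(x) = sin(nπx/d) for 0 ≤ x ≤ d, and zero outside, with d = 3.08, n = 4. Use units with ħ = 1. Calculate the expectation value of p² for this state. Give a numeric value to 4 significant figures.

p² ψ = −ħ² d²ψ/dx²; ⟨p²⟩ = −ħ² ∫ ψ*·ψ'' dx / ∫|ψ|² dx.
d/dx sin(nπx/d) = (nπ/d)·cos(nπx/d) and d²/dx² sin(nπx/d) = −(nπ/d)²·sin(nπx/d); on 0 ≤ x ≤ d, ∫sin²(nπx/d) dx = d/2 and ∫sin(nπx/d)·cos(nπx/d) dx = 0.
State is unnormalized: ∫|ψ|² dx = 1.5400, and ∫ψ*·(−ħ² ψ'') dx = 25.635, so ⟨p²⟩ = 25.635 / 1.5400.
⟨p²⟩ = 16.646.

16.65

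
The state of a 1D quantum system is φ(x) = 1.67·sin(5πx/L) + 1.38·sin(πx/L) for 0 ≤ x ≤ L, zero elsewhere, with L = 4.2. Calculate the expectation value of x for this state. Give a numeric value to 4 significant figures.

⟨x⟩ = ∫ x·|φ|² dx / ∫|φ|² dx (integrals over the domain).
On 0 ≤ x ≤ L (j ≠ l): ∫sin²(jπx/L) dx = L/2, ∫sin(jπx/L)·sin(lπx/L) dx = 0; diagonal moments ∫x·sin²(jπx/L) dx = L²/4, ∫x²·sin²(jπx/L) dx = L³·(1/6 − 1/(4j²π²)); cross terms ∫x·sin(jπx/L)·sin(lπx/L) dx = 0 for j + l even and −4jlL²/(π²(j² − l²)²) for j + l odd, ∫x²·sin(jπx/L)·sin(lπx/L) dx = (−1)^(j+l)·4jlL³/(π²(j² − l²)²); higher powers the same way via product-to-sum and parts.
State is unnormalized: ∫|φ|² dx = 9.8559, and ∫φ*·x·φ dx = 20.697, so ⟨x⟩ = 20.697 / 9.8559.
⟨x⟩ = 2.1000.

2.100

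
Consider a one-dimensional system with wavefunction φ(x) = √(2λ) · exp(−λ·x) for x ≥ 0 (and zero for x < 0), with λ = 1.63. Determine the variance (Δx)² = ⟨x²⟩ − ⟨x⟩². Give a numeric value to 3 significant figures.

0.0941

Compute ⟨x⟩ and ⟨x²⟩ separately, then (Δx)² = ⟨x²⟩ − ⟨x⟩².
Every integrand reduces to terms xʲ·e^(−2λx) on [0, ∞); use ∫₀^∞ xʲ·e^(−2λx) dx = j!/(2λ)^(j+1).
⟨x⟩ = 0.30675 and ⟨x²⟩ = 0.18819.
(Δx)² = 0.18819 − (0.30675)² = 0.094095.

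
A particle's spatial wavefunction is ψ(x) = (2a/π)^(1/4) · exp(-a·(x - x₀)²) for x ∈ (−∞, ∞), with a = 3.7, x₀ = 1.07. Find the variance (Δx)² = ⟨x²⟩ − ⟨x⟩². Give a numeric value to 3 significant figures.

Compute ⟨x⟩ and ⟨x²⟩ separately, then (Δx)² = ⟨x²⟩ − ⟨x⟩².
Gaussian moments (u = x − x₀): ∫u^(2j)·e^(−2au²) du = (2j−1)!!/(4a)^j · √(π/(2a)), odd powers integrate to 0; here √(π/(2a)) = 0.65157.
⟨x⟩ = 1.0700 and ⟨x²⟩ = 1.2125.
(Δx)² = 1.2125 − (1.0700)² = 0.067568.

0.0676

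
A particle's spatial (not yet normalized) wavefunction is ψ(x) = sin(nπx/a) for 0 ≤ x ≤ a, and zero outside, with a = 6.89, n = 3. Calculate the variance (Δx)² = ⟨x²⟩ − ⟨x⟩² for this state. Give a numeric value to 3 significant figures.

3.69

Compute ⟨x⟩ and ⟨x²⟩ separately, then (Δx)² = ⟨x²⟩ − ⟨x⟩².
With sin²θ = (1 − cos2θ)/2 on 0 ≤ x ≤ a: ∫sin²(nπx/a) dx = a/2, ∫x·sin²(nπx/a) dx = a²/4, ∫x²·sin²(nπx/a) dx = a³·(1/6 − 1/(4n²π²)); higher powers xᵏ the same way, integrating xᵏ·cos(2nπx/a) by parts.
Normalization: ∫|ψ|² dx = 3.4450.
⟨x⟩ = 3.4450 and ⟨x²⟩ = 15.557.
(Δx)² = 15.557 − (3.4450)² = 3.6888.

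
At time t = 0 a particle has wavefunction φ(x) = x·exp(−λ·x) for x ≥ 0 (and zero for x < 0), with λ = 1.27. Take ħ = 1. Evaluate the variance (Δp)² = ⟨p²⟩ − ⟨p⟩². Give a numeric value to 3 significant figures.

1.61

Compute ⟨p⟩ and ⟨p²⟩ separately; (Δp)² = ⟨p²⟩ − ⟨p⟩².
Differentiate x·exp(−λ·x) with the product rule; every integrand then reduces to terms xʲ·e^(−2λx) on [0, ∞), with ∫₀^∞ xʲ·e^(−2λx) dx = j!/(2λ)^(j+1).
Normalization: ∫|φ|² dx = 0.12205.
⟨p⟩ = 0.0000 and ⟨p²⟩ = 1.6129.
(Δp)² = 1.6129 − (0.0000)² = 1.6129.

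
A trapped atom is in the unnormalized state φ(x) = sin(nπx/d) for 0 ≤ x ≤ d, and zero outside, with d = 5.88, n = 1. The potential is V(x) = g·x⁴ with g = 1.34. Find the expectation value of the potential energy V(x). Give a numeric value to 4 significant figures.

⟨V⟩ = ∫ V(x)·|φ|² dx / ∫|φ|² dx.
With sin²θ = (1 − cos2θ)/2 on 0 ≤ x ≤ d: ∫sin²(nπx/d) dx = d/2, ∫x·sin²(nπx/d) dx = d²/4, ∫x²·sin²(nπx/d) dx = d³·(1/6 − 1/(4n²π²)); higher powers xᵏ the same way, integrating xᵏ·cos(2nπx/d) by parts.
State is unnormalized: ∫|φ|² dx = 2.9400, and ∫φ*·V(x)·φ dx = 537.23, so ⟨V⟩ = 537.23 / 2.9400.
⟨V⟩ = 182.73.

182.7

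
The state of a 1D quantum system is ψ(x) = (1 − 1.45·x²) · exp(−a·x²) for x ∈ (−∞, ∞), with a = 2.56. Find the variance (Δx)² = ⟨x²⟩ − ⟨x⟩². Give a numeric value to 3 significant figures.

0.0567

Compute ⟨x⟩ and ⟨x²⟩ separately, then (Δx)² = ⟨x²⟩ − ⟨x⟩².
Expand each integrand as polynomial × e^(−2ax²) and use ∫x^(2j)·e^(−2ax²) dx = (2j−1)!!/(4a)^j · √(π/(2a)), odd powers → 0; here √(π/(2a)) = 0.78332.
Normalization: ∫|ψ|² dx = 0.60860.
⟨x⟩ = 0.0000 and ⟨x²⟩ = 0.056707.
(Δx)² = 0.056707 − (0.0000)² = 0.056707.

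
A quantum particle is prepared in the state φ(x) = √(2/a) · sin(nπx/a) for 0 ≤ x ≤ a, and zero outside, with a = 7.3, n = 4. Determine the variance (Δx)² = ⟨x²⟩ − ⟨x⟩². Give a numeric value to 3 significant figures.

Compute ⟨x⟩ and ⟨x²⟩ separately, then (Δx)² = ⟨x²⟩ − ⟨x⟩².
With sin²θ = (1 − cos2θ)/2 on 0 ≤ x ≤ a: ∫sin²(nπx/a) dx = a/2, ∫x·sin²(nπx/a) dx = a²/4, ∫x²·sin²(nπx/a) dx = a³·(1/6 − 1/(4n²π²)); higher powers xᵏ the same way, integrating xᵏ·cos(2nπx/a) by parts.
⟨x⟩ = 3.6500 and ⟨x²⟩ = 17.595.
(Δx)² = 17.595 − (3.6500)² = 4.2721.

4.27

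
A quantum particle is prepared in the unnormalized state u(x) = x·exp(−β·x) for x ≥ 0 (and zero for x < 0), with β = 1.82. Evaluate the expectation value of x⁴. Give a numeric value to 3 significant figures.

⟨x⁴⟩ = ∫ x⁴·|u|² dx / ∫|u|² dx (integrals over the domain).
Every integrand reduces to terms xʲ·e^(−2βx) on [0, ∞); use ∫₀^∞ xʲ·e^(−2βx) dx = j!/(2β)^(j+1).
State is unnormalized: ∫|u|² dx = 0.041469, and ∫u*·x⁴·u dx = 0.085040, so ⟨x⁴⟩ = 0.085040 / 0.041469.
⟨x⁴⟩ = 2.0507.

2.05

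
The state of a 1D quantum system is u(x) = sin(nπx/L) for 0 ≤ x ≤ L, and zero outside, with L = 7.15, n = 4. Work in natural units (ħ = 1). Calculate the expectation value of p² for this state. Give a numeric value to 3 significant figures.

3.09

p² u = −ħ² d²u/dx²; ⟨p²⟩ = −ħ² ∫ u*·u'' dx / ∫|u|² dx.
d/dx sin(nπx/L) = (nπ/L)·cos(nπx/L) and d²/dx² sin(nπx/L) = −(nπ/L)²·sin(nπx/L); on 0 ≤ x ≤ L, ∫sin²(nπx/L) dx = L/2 and ∫sin(nπx/L)·cos(nπx/L) dx = 0.
State is unnormalized: ∫|u|² dx = 3.5750, and ∫u*·(−ħ² u'') dx = 11.043, so ⟨p²⟩ = 11.043 / 3.5750.
⟨p²⟩ = 3.0889.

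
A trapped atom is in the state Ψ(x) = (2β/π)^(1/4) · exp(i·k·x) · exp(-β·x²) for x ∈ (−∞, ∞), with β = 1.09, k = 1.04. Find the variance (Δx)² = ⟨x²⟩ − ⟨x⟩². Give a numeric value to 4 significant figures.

0.2294

Compute ⟨x⟩ and ⟨x²⟩ separately, then (Δx)² = ⟨x²⟩ − ⟨x⟩².
Gaussian moments: ∫x^(2j)·e^(−2βx²) dx = (2j−1)!!/(4β)^j · √(π/(2β)), odd powers integrate to 0; here √(π/(2β)) = 1.2005.
⟨x⟩ = 0.0000 and ⟨x²⟩ = 0.22936.
(Δx)² = 0.22936 − (0.0000)² = 0.22936.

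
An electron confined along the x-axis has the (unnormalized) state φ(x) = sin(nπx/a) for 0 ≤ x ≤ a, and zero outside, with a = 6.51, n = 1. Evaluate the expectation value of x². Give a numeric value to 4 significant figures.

11.98

⟨x²⟩ = ∫ x²·|φ|² dx / ∫|φ|² dx (integrals over the domain).
With sin²θ = (1 − cos2θ)/2 on 0 ≤ x ≤ a: ∫sin²(nπx/a) dx = a/2, ∫x·sin²(nπx/a) dx = a²/4, ∫x²·sin²(nπx/a) dx = a³·(1/6 − 1/(4n²π²)); higher powers xᵏ the same way, integrating xᵏ·cos(2nπx/a) by parts.
State is unnormalized: ∫|φ|² dx = 3.2550, and ∫φ*·x²·φ dx = 38.994, so ⟨x²⟩ = 38.994 / 3.2550.
⟨x²⟩ = 11.980.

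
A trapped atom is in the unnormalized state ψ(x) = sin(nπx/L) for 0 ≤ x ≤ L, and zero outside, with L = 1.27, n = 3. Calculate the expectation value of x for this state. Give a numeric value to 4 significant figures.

⟨x⟩ = ∫ x·|ψ|² dx / ∫|ψ|² dx (integrals over the domain).
With sin²θ = (1 − cos2θ)/2 on 0 ≤ x ≤ L: ∫sin²(nπx/L) dx = L/2, ∫x·sin²(nπx/L) dx = L²/4, ∫x²·sin²(nπx/L) dx = L³·(1/6 − 1/(4n²π²)); higher powers xᵏ the same way, integrating xᵏ·cos(2nπx/L) by parts.
State is unnormalized: ∫|ψ|² dx = 0.63500, and ∫ψ*·x·ψ dx = 0.40323, so ⟨x⟩ = 0.40323 / 0.63500.
⟨x⟩ = 0.63500.

0.6350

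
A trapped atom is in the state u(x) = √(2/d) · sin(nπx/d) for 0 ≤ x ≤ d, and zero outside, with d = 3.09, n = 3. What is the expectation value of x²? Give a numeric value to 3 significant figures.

⟨x²⟩ = ∫ x²·|u|² dx (integrals over the domain).
With sin²θ = (1 − cos2θ)/2 on 0 ≤ x ≤ d: ∫sin²(nπx/d) dx = d/2, ∫x·sin²(nπx/d) dx = d²/4, ∫x²·sin²(nπx/d) dx = d³·(1/6 − 1/(4n²π²)); higher powers xᵏ the same way, integrating xᵏ·cos(2nπx/d) by parts.
⟨x²⟩ = 3.1290.

3.13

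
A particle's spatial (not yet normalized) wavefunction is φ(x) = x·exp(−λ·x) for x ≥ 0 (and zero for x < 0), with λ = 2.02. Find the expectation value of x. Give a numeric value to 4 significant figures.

0.7426

⟨x⟩ = ∫ x·|φ|² dx / ∫|φ|² dx (integrals over the domain).
Every integrand reduces to terms xʲ·e^(−2λx) on [0, ∞); use ∫₀^∞ xʲ·e^(−2λx) dx = j!/(2λ)^(j+1).
State is unnormalized: ∫|φ|² dx = 0.030331, and ∫φ*·x·φ dx = 0.022523, so ⟨x⟩ = 0.022523 / 0.030331.
⟨x⟩ = 0.74257.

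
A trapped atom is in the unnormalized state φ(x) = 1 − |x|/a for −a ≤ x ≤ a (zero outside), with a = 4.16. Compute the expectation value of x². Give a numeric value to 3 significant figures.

⟨x²⟩ = ∫ x²·|φ|² dx / ∫|φ|² dx (integrals over the domain).
φ is even, so ∫ over [−a, a] = 2∫₀ᵃ with φ = 1 − x/a there: ∫₀ᵃ (1 − x/a)² dx = a/3, ∫₀ᵃ x²(1 − x/a)² dx = a³/30, ∫₀ᵃ x⁴(1 − x/a)² dx = a⁵/105.
State is unnormalized: ∫|φ|² dx = 2.7733, and ∫φ*·x²·φ dx = 4.7994, so ⟨x²⟩ = 4.7994 / 2.7733.
⟨x²⟩ = 1.7306.

1.73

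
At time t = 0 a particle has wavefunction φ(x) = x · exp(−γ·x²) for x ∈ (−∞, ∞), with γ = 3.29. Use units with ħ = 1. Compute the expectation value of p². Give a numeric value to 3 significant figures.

p² φ = −ħ² d²φ/dx²; ⟨p²⟩ = −ħ² ∫ φ*·φ'' dx / ∫|φ|² dx.
Expand each integrand as polynomial × e^(−2γx²) and use ∫x^(2j)·e^(−2γx²) dx = (2j−1)!!/(4γ)^j · √(π/(2γ)), odd powers → 0; here √(π/(2γ)) = 0.69097. Differentiate with the product rule, d/dx e^(−γx²) = −2γx·e^(−γx²).
State is unnormalized: ∫|φ|² dx = 0.052506, and ∫φ*·(−ħ² φ'') dx = 0.51823, so ⟨p²⟩ = 0.51823 / 0.052506.
⟨p²⟩ = 9.8700.

9.87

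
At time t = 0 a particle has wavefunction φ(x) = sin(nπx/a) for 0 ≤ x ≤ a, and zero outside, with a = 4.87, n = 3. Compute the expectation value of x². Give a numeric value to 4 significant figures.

⟨x²⟩ = ∫ x²·|φ|² dx / ∫|φ|² dx (integrals over the domain).
With sin²θ = (1 − cos2θ)/2 on 0 ≤ x ≤ a: ∫sin²(nπx/a) dx = a/2, ∫x·sin²(nπx/a) dx = a²/4, ∫x²·sin²(nπx/a) dx = a³·(1/6 − 1/(4n²π²)); higher powers xᵏ the same way, integrating xᵏ·cos(2nπx/a) by parts.
State is unnormalized: ∫|φ|² dx = 2.4350, and ∫φ*·x²·φ dx = 18.925, so ⟨x²⟩ = 18.925 / 2.4350.
⟨x²⟩ = 7.7721.

7.772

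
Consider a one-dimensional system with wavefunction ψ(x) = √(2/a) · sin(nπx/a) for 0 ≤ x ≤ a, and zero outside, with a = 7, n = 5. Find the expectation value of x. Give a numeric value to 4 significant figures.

3.500

⟨x⟩ = ∫ x·|ψ|² dx (integrals over the domain).
With sin²θ = (1 − cos2θ)/2 on 0 ≤ x ≤ a: ∫sin²(nπx/a) dx = a/2, ∫x·sin²(nπx/a) dx = a²/4, ∫x²·sin²(nπx/a) dx = a³·(1/6 − 1/(4n²π²)); higher powers xᵏ the same way, integrating xᵏ·cos(2nπx/a) by parts.
⟨x⟩ = 3.5000.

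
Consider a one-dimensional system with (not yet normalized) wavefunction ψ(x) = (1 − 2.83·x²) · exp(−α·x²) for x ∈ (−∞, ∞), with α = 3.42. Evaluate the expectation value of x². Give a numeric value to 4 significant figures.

⟨x²⟩ = ∫ x²·|ψ|² dx / ∫|ψ|² dx (integrals over the domain).
Expand each integrand as polynomial × e^(−2αx²) and use ∫x^(2j)·e^(−2αx²) dx = (2j−1)!!/(4α)^j · √(π/(2α)), odd powers → 0; here √(π/(2α)) = 0.67771.
State is unnormalized: ∫|ψ|² dx = 0.48433, and ∫ψ*·x²·ψ dx = 0.019851, so ⟨x²⟩ = 0.019851 / 0.48433.
⟨x²⟩ = 0.040988.

0.04099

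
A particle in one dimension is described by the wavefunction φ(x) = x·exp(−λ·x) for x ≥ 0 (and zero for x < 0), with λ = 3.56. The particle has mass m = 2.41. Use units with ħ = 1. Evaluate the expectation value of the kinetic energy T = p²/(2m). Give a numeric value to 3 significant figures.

2.63

T = −(ħ²/2m) d²/dx², so ⟨T⟩ = −(ħ²/2m) ∫ φ*·φ'' dx / ∫|φ|² dx; with m = 2.41.
Differentiate x·exp(−λ·x) with the product rule; every integrand then reduces to terms xʲ·e^(−2λx) on [0, ∞), with ∫₀^∞ xʲ·e^(−2λx) dx = j!/(2λ)^(j+1).
State is unnormalized: ∫|φ|² dx = 0.0055410, and ∫φ*·(−ħ²/2m · φ'') dx = 0.014569, so ⟨T⟩ = 0.014569 / 0.0055410.
⟨T⟩ = 2.6294.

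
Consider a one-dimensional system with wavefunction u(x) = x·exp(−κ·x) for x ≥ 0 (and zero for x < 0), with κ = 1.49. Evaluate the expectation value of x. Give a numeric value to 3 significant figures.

⟨x⟩ = ∫ x·|u|² dx / ∫|u|² dx (integrals over the domain).
Every integrand reduces to terms xʲ·e^(−2κx) on [0, ∞); use ∫₀^∞ xʲ·e^(−2κx) dx = j!/(2κ)^(j+1).
State is unnormalized: ∫|u|² dx = 0.075576, and ∫u*·x·u dx = 0.076083, so ⟨x⟩ = 0.076083 / 0.075576.
⟨x⟩ = 1.0067.

1.01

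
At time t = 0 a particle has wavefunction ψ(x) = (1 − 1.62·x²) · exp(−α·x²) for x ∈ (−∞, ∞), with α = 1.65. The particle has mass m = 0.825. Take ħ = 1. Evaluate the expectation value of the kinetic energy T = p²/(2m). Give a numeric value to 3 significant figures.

2.77

T = −(ħ²/2m) d²/dx², so ⟨T⟩ = −(ħ²/2m) ∫ ψ*·ψ'' dx / ∫|ψ|² dx; with m = 0.825.
Expand each integrand as polynomial × e^(−2αx²) and use ∫x^(2j)·e^(−2αx²) dx = (2j−1)!!/(4α)^j · √(π/(2α)), odd powers → 0; here √(π/(2α)) = 0.97570. Differentiate with the product rule, d/dx e^(−αx²) = −2αx·e^(−αx²).
State is unnormalized: ∫|ψ|² dx = 0.67307, and ∫ψ*·(−ħ²/2m · ψ'') dx = 1.8662, so ⟨T⟩ = 1.8662 / 0.67307.
⟨T⟩ = 2.7726.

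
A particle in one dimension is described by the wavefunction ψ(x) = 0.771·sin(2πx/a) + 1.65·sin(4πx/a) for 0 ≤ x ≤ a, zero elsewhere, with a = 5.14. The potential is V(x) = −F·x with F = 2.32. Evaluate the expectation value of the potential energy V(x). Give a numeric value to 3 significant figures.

-5.96

⟨V⟩ = ∫ V(x)·|ψ|² dx / ∫|ψ|² dx.
On 0 ≤ x ≤ a (j ≠ l): ∫sin²(jπx/a) dx = a/2, ∫sin(jπx/a)·sin(lπx/a) dx = 0; diagonal moments ∫x·sin²(jπx/a) dx = a²/4, ∫x²·sin²(jπx/a) dx = a³·(1/6 − 1/(4j²π²)); cross terms ∫x·sin(jπx/a)·sin(lπx/a) dx = 0 for j + l even and −4jla²/(π²(j² − l²)²) for j + l odd, ∫x²·sin(jπx/a)·sin(lπx/a) dx = (−1)^(j+l)·4jla³/(π²(j² − l²)²); higher powers the same way via product-to-sum and parts.
State is unnormalized: ∫|ψ|² dx = 8.5245, and ∫ψ*·V(x)·ψ dx = -50.827, so ⟨V⟩ = -50.827 / 8.5245.
⟨V⟩ = -5.9624.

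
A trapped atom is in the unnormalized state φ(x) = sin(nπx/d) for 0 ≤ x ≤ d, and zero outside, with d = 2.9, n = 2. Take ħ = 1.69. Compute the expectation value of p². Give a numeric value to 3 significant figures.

p² φ = −ħ² d²φ/dx²; ⟨p²⟩ = −ħ² ∫ φ*·φ'' dx / ∫|φ|² dx.
d/dx sin(nπx/d) = (nπ/d)·cos(nπx/d) and d²/dx² sin(nπx/d) = −(nπ/d)²·sin(nπx/d); on 0 ≤ x ≤ d, ∫sin²(nπx/d) dx = d/2 and ∫sin(nπx/d)·cos(nπx/d) dx = 0.
State is unnormalized: ∫|φ|² dx = 1.4500, and ∫φ*·(−ħ² φ'') dx = 19.440, so ⟨p²⟩ = 19.440 / 1.4500.
⟨p²⟩ = 13.407.

13.4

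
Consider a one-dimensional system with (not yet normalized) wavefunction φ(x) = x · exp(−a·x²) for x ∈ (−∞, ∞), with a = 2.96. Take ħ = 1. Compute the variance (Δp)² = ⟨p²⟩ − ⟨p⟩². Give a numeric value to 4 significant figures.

Compute ⟨p⟩ and ⟨p²⟩ separately; (Δp)² = ⟨p²⟩ − ⟨p⟩².
Expand each integrand as polynomial × e^(−2ax²) and use ∫x^(2j)·e^(−2ax²) dx = (2j−1)!!/(4a)^j · √(π/(2a)), odd powers → 0; here √(π/(2a)) = 0.72847. Differentiate with the product rule, d/dx e^(−ax²) = −2ax·e^(−ax²).
Normalization: ∫|φ|² dx = 0.061527.
⟨p⟩ = 0.0000 and ⟨p²⟩ = 8.8800.
(Δp)² = 8.8800 − (0.0000)² = 8.8800.

8.880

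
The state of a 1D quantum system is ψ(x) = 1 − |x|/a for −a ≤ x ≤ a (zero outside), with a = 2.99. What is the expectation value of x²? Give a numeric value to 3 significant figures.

0.894

⟨x²⟩ = ∫ x²·|ψ|² dx / ∫|ψ|² dx (integrals over the domain).
ψ is even, so ∫ over [−a, a] = 2∫₀ᵃ with ψ = 1 − x/a there: ∫₀ᵃ (1 − x/a)² dx = a/3, ∫₀ᵃ x²(1 − x/a)² dx = a³/30, ∫₀ᵃ x⁴(1 − x/a)² dx = a⁵/105.
State is unnormalized: ∫|ψ|² dx = 1.9933, and ∫ψ*·x²·ψ dx = 1.7821, so ⟨x²⟩ = 1.7821 / 1.9933.
⟨x²⟩ = 0.89401.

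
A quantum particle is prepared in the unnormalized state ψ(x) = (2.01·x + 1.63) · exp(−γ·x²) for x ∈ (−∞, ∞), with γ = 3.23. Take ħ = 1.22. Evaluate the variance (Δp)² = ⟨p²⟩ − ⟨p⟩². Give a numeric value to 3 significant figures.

5.82

Compute ⟨p⟩ and ⟨p²⟩ separately; (Δp)² = ⟨p²⟩ − ⟨p⟩².
Expand each integrand as polynomial × e^(−2γx²) and use ∫x^(2j)·e^(−2γx²) dx = (2j−1)!!/(4γ)^j · √(π/(2γ)), odd powers → 0; here √(π/(2γ)) = 0.69736. Differentiate with the product rule, d/dx e^(−γx²) = −2γx·e^(−γx²).
Normalization: ∫|ψ|² dx = 2.0709.
⟨p⟩ = 0.0000 and ⟨p²⟩ = 5.8200.
(Δp)² = 5.8200 − (0.0000)² = 5.8200.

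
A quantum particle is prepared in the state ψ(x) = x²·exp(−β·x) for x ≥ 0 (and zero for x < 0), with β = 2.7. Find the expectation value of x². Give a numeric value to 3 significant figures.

⟨x²⟩ = ∫ x²·|ψ|² dx / ∫|ψ|² dx (integrals over the domain).
Every integrand reduces to terms xʲ·e^(−2βx) on [0, ∞); use ∫₀^∞ xʲ·e^(−2βx) dx = j!/(2β)^(j+1).
State is unnormalized: ∫|ψ|² dx = 0.0052269, and ∫ψ*·x²·ψ dx = 0.0053774, so ⟨x²⟩ = 0.0053774 / 0.0052269.
⟨x²⟩ = 1.0288.

1.03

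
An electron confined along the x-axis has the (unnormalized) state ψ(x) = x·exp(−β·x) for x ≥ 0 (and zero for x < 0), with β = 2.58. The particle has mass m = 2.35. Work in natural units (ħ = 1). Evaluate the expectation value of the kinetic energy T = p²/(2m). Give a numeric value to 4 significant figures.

T = −(ħ²/2m) d²/dx², so ⟨T⟩ = −(ħ²/2m) ∫ ψ*·ψ'' dx / ∫|ψ|² dx; with m = 2.35.
Differentiate x·exp(−β·x) with the product rule; every integrand then reduces to terms xʲ·e^(−2βx) on [0, ∞), with ∫₀^∞ xʲ·e^(−2βx) dx = j!/(2β)^(j+1).
State is unnormalized: ∫|ψ|² dx = 0.014557, and ∫ψ*·(−ħ²/2m · ψ'') dx = 0.020617, so ⟨T⟩ = 0.020617 / 0.014557.
⟨T⟩ = 1.4163.

1.416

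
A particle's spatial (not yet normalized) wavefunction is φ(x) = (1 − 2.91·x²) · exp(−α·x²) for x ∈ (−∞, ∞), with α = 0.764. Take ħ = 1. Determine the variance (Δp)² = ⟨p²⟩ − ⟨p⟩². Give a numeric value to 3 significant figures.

3.89

Compute ⟨p⟩ and ⟨p²⟩ separately; (Δp)² = ⟨p²⟩ − ⟨p⟩².
Expand each integrand as polynomial × e^(−2αx²) and use ∫x^(2j)·e^(−2αx²) dx = (2j−1)!!/(4α)^j · √(π/(2α)), odd powers → 0; here √(π/(2α)) = 1.4339. Differentiate with the product rule, d/dx e^(−αx²) = −2αx·e^(−αx²).
Normalization: ∫|φ|² dx = 2.6036.
⟨p⟩ = 0.0000 and ⟨p²⟩ = 3.8927.
(Δp)² = 3.8927 − (0.0000)² = 3.8927.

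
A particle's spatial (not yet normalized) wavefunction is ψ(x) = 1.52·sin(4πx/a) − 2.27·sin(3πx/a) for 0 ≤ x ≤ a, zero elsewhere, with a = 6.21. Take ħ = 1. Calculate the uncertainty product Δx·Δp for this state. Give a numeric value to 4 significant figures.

Δx = √(⟨x²⟩−⟨x⟩²), Δp = √(⟨p²⟩−⟨p⟩²).
On 0 ≤ x ≤ a (j ≠ l): ∫sin²(jπx/a) dx = a/2, ∫sin(jπx/a)·sin(lπx/a) dx = 0; diagonal moments ∫x·sin²(jπx/a) dx = a²/4, ∫x²·sin²(jπx/a) dx = a³·(1/6 − 1/(4j²π²)); cross terms ∫x·sin(jπx/a)·sin(lπx/a) dx = 0 for j + l even and −4jla²/(π²(j² − l²)²) for j + l odd, ∫x²·sin(jπx/a)·sin(lπx/a) dx = (−1)^(j+l)·4jla³/(π²(j² − l²)²); higher powers the same way via product-to-sum and parts. d²/dx² sin(jπx/a) = −(jπ/a)²·sin(jπx/a); on 0 ≤ x ≤ a, ∫sin²(jπx/a) dx = a/2 and ∫sin(jπx/a)·sin(lπx/a) dx = 0 for j ≠ l, so only diagonal terms survive in ∫|ψ|² and ∫ψ·ψ″; ∫ψ·ψ′ dx = [ψ²/2] between the walls = 0.
Normalization: ∫|ψ|² dx = 23.174.
⟨x⟩ = 4.2448, ⟨x²⟩ = 19.745 ⇒ Δx = 1.3141.
⟨p⟩ = 0.0000, ⟨p²⟩ = 2.8579 ⇒ Δp = 1.6905.
Δx·Δp = 2.2215.

2.222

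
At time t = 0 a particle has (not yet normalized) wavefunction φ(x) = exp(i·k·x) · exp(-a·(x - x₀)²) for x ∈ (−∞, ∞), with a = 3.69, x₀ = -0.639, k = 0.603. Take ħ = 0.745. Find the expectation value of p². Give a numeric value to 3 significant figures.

p² φ = −ħ² d²φ/dx²; ⟨p²⟩ = −ħ² ∫ φ*·φ'' dx / ∫|φ|² dx.
Gaussian moments (u = x − x₀): ∫u^(2j)·e^(−2au²) du = (2j−1)!!/(4a)^j · √(π/(2a)), odd powers integrate to 0; here √(π/(2a)) = 0.65245. Derivatives: φ′ = (ik − 2au)·φ, φ″ = ((ik − 2au)² − 2a)·φ; the odd-in-u pieces drop out.
State is unnormalized: ∫|φ|² dx = 0.65245, and ∫φ*·(−ħ² φ'') dx = 1.4679, so ⟨p²⟩ = 1.4679 / 0.65245.
⟨p²⟩ = 2.2499.

2.25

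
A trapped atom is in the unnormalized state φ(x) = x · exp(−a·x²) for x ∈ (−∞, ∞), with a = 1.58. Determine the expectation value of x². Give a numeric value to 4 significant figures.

0.4747

⟨x²⟩ = ∫ x²·|φ|² dx / ∫|φ|² dx (integrals over the domain).
Expand each integrand as polynomial × e^(−2ax²) and use ∫x^(2j)·e^(−2ax²) dx = (2j−1)!!/(4a)^j · √(π/(2a)), odd powers → 0; here √(π/(2a)) = 0.99708.
State is unnormalized: ∫|φ|² dx = 0.15777, and ∫φ*·x²·φ dx = 0.074889, so ⟨x²⟩ = 0.074889 / 0.15777.
⟨x²⟩ = 0.47468.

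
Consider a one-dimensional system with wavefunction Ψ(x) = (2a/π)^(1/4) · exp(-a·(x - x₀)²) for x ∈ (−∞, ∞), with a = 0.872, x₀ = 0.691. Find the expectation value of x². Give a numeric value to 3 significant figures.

0.764

⟨x²⟩ = ∫ x²·|Ψ|² dx (integrals over the domain).
Gaussian moments (u = x − x₀): ∫u^(2j)·e^(−2au²) du = (2j−1)!!/(4a)^j · √(π/(2a)), odd powers integrate to 0; here √(π/(2a)) = 1.3422.
⟨x²⟩ = 0.76418.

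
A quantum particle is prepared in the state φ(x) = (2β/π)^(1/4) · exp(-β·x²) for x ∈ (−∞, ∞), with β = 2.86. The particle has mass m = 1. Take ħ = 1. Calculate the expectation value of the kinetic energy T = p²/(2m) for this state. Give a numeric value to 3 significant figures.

T = −(ħ²/2m) d²/dx², so ⟨T⟩ = −(ħ²/2m) ∫ φ*·φ'' dx; with m = 1.
Gaussian moments: ∫x^(2j)·e^(−2βx²) dx = (2j−1)!!/(4β)^j · √(π/(2β)), odd powers integrate to 0; here √(π/(2β)) = 0.74110. Derivatives: d/dx e^(−βx²) = −2βx·e^(−βx²), d²/dx² e^(−βx²) = (4β²x² − 2β)·e^(−βx²).
⟨T⟩ = 1.4300.

1.43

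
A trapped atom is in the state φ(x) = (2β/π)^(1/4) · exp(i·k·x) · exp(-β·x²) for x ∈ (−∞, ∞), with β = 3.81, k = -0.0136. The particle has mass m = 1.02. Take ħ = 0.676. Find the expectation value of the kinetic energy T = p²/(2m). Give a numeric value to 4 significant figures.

T = −(ħ²/2m) d²/dx², so ⟨T⟩ = −(ħ²/2m) ∫ φ*·φ'' dx; with m = 1.02.
Gaussian moments: ∫x^(2j)·e^(−2βx²) dx = (2j−1)!!/(4β)^j · √(π/(2β)), odd powers integrate to 0; here √(π/(2β)) = 0.64209. Derivatives: φ′ = (ik − 2βx)·φ, φ″ = ((ik − 2βx)² − 2β)·φ; the odd-in-x pieces drop out.
⟨T⟩ = 0.85351.

0.8535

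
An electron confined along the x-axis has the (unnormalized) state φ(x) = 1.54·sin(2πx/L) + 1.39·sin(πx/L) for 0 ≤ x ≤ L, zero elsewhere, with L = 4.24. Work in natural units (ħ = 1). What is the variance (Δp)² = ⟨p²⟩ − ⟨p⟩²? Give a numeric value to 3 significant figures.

Compute ⟨p⟩ and ⟨p²⟩ separately; (Δp)² = ⟨p²⟩ − ⟨p⟩².
d²/dx² sin(jπx/L) = −(jπ/L)²·sin(jπx/L); on 0 ≤ x ≤ L, ∫sin²(jπx/L) dx = L/2 and ∫sin(jπx/L)·sin(lπx/L) dx = 0 for j ≠ l, so only diagonal terms survive in ∫|φ|² and ∫φ·φ″; ∫φ·φ′ dx = [φ²/2] between the walls = 0.
Normalization: ∫|φ|² dx = 9.1238.
⟨p⟩ = 0.0000 and ⟨p²⟩ = 1.4566.
(Δp)² = 1.4566 − (0.0000)² = 1.4566.

1.46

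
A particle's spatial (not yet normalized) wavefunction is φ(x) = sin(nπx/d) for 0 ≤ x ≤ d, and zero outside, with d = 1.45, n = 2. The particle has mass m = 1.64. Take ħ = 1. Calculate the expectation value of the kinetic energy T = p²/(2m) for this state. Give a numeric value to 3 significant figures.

T = −(ħ²/2m) d²/dx², so ⟨T⟩ = −(ħ²/2m) ∫ φ*·φ'' dx / ∫|φ|² dx; with m = 1.64.
d/dx sin(nπx/d) = (nπ/d)·cos(nπx/d) and d²/dx² sin(nπx/d) = −(nπ/d)²·sin(nπx/d); on 0 ≤ x ≤ d, ∫sin²(nπx/d) dx = d/2 and ∫sin(nπx/d)·cos(nπx/d) dx = 0.
State is unnormalized: ∫|φ|² dx = 0.72500, and ∫φ*·(−ħ²/2m · φ'') dx = 4.1504, so ⟨T⟩ = 4.1504 / 0.72500.
⟨T⟩ = 5.7247.

5.72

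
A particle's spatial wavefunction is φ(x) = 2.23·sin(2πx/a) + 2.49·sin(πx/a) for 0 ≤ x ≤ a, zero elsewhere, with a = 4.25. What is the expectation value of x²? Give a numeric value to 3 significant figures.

2.18

⟨x²⟩ = ∫ x²·|φ|² dx / ∫|φ|² dx (integrals over the domain).
On 0 ≤ x ≤ a (j ≠ l): ∫sin²(jπx/a) dx = a/2, ∫sin(jπx/a)·sin(lπx/a) dx = 0; diagonal moments ∫x·sin²(jπx/a) dx = a²/4, ∫x²·sin²(jπx/a) dx = a³·(1/6 − 1/(4j²π²)); cross terms ∫x·sin(jπx/a)·sin(lπx/a) dx = 0 for j + l even and −4jla²/(π²(j² − l²)²) for j + l odd, ∫x²·sin(jπx/a)·sin(lπx/a) dx = (−1)^(j+l)·4jla³/(π²(j² − l²)²); higher powers the same way via product-to-sum and parts.
State is unnormalized: ∫|φ|² dx = 23.743, and ∫φ*·x²·φ dx = 51.697, so ⟨x²⟩ = 51.697 / 23.743.
⟨x²⟩ = 2.1774.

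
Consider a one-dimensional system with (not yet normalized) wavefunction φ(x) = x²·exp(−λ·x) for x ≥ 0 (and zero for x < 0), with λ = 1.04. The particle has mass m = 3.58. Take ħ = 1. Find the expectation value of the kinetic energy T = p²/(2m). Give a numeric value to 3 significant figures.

T = −(ħ²/2m) d²/dx², so ⟨T⟩ = −(ħ²/2m) ∫ φ*·φ'' dx / ∫|φ|² dx; with m = 3.58.
Differentiate x²·exp(−λ·x) with the product rule; every integrand then reduces to terms xʲ·e^(−2λx) on [0, ∞), with ∫₀^∞ xʲ·e^(−2λx) dx = j!/(2λ)^(j+1).
State is unnormalized: ∫|φ|² dx = 0.61645, and ∫φ*·(−ħ²/2m · φ'') dx = 0.031040, so ⟨T⟩ = 0.031040 / 0.61645.
⟨T⟩ = 0.050354.

0.0504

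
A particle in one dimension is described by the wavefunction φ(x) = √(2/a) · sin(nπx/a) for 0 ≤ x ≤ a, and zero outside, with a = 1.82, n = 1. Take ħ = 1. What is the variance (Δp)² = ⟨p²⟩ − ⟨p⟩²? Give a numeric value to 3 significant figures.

2.98

Compute ⟨p⟩ and ⟨p²⟩ separately; (Δp)² = ⟨p²⟩ − ⟨p⟩².
d/dx sin(nπx/a) = (nπ/a)·cos(nπx/a) and d²/dx² sin(nπx/a) = −(nπ/a)²·sin(nπx/a); on 0 ≤ x ≤ a, ∫sin²(nπx/a) dx = a/2 and ∫sin(nπx/a)·cos(nπx/a) dx = 0.
⟨p⟩ = 0.0000 and ⟨p²⟩ = 2.9796.
(Δp)² = 2.9796 − (0.0000)² = 2.9796.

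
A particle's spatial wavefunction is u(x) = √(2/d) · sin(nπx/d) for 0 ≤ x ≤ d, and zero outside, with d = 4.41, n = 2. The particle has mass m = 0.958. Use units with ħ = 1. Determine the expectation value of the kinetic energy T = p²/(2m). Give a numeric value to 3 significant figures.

T = −(ħ²/2m) d²/dx², so ⟨T⟩ = −(ħ²/2m) ∫ u*·u'' dx; with m = 0.958.
d/dx sin(nπx/d) = (nπ/d)·cos(nπx/d) and d²/dx² sin(nπx/d) = −(nπ/d)²·sin(nπx/d); on 0 ≤ x ≤ d, ∫sin²(nπx/d) dx = d/2 and ∫sin(nπx/d)·cos(nπx/d) dx = 0.
⟨T⟩ = 1.0595.

1.06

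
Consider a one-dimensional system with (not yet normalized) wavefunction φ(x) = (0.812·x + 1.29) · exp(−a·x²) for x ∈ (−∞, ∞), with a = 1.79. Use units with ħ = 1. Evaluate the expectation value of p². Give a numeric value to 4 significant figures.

p² φ = −ħ² d²φ/dx²; ⟨p²⟩ = −ħ² ∫ φ*·φ'' dx / ∫|φ|² dx.
Expand each integrand as polynomial × e^(−2ax²) and use ∫x^(2j)·e^(−2ax²) dx = (2j−1)!!/(4a)^j · √(π/(2a)), odd powers → 0; here √(π/(2a)) = 0.93677. Differentiate with the product rule, d/dx e^(−ax²) = −2ax·e^(−ax²).
State is unnormalized: ∫|φ|² dx = 1.6451, and ∫φ*·(−ħ² φ'') dx = 3.2536, so ⟨p²⟩ = 3.2536 / 1.6451.
⟨p²⟩ = 1.9777.

1.978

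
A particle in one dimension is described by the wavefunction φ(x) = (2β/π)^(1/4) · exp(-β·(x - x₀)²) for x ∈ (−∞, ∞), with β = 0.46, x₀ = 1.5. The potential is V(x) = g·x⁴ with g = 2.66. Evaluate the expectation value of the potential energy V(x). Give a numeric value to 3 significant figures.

⟨V⟩ = ∫ V(x)·|φ|² dx.
Gaussian moments (u = x − x₀): ∫u^(2j)·e^(−2βu²) du = (2j−1)!!/(4β)^j · √(π/(2β)), odd powers integrate to 0; here √(π/(2β)) = 1.8479.
⟨V⟩ = 35.340.

35.3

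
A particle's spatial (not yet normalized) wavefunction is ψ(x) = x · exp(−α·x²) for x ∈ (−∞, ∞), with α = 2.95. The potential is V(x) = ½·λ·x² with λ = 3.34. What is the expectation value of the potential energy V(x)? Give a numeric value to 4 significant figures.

⟨V⟩ = ∫ V(x)·|ψ|² dx / ∫|ψ|² dx.
Expand each integrand as polynomial × e^(−2αx²) and use ∫x^(2j)·e^(−2αx²) dx = (2j−1)!!/(4α)^j · √(π/(2α)), odd powers → 0; here √(π/(2α)) = 0.72971.
State is unnormalized: ∫|ψ|² dx = 0.061840, and ∫ψ*·V(x)·ψ dx = 0.026256, so ⟨V⟩ = 0.026256 / 0.061840.
⟨V⟩ = 0.42458.

0.4246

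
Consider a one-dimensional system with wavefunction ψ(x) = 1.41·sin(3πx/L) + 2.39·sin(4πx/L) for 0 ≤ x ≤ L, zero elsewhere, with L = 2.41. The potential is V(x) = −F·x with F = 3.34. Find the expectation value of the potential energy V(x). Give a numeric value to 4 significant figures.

-2.626

⟨V⟩ = ∫ V(x)·|ψ|² dx / ∫|ψ|² dx.
On 0 ≤ x ≤ L (j ≠ l): ∫sin²(jπx/L) dx = L/2, ∫sin(jπx/L)·sin(lπx/L) dx = 0; diagonal moments ∫x·sin²(jπx/L) dx = L²/4, ∫x²·sin²(jπx/L) dx = L³·(1/6 − 1/(4j²π²)); cross terms ∫x·sin(jπx/L)·sin(lπx/L) dx = 0 for j + l even and −4jlL²/(π²(j² − l²)²) for j + l odd, ∫x²·sin(jπx/L)·sin(lπx/L) dx = (−1)^(j+l)·4jlL³/(π²(j² − l²)²); higher powers the same way via product-to-sum and parts.
State is unnormalized: ∫|ψ|² dx = 9.2787, and ∫ψ*·V(x)·ψ dx = -24.367, so ⟨V⟩ = -24.367 / 9.2787.
⟨V⟩ = -2.6261.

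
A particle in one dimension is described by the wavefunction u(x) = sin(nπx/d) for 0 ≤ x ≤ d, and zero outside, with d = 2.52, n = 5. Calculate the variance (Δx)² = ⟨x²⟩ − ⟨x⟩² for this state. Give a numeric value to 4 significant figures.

Compute ⟨x⟩ and ⟨x²⟩ separately, then (Δx)² = ⟨x²⟩ − ⟨x⟩².
With sin²θ = (1 − cos2θ)/2 on 0 ≤ x ≤ d: ∫sin²(nπx/d) dx = d/2, ∫x·sin²(nπx/d) dx = d²/4, ∫x²·sin²(nπx/d) dx = d³·(1/6 − 1/(4n²π²)); higher powers xᵏ the same way, integrating xᵏ·cos(2nπx/d) by parts.
Normalization: ∫|u|² dx = 1.2600.
⟨x⟩ = 1.2600 and ⟨x²⟩ = 2.1039.
(Δx)² = 2.1039 − (1.2600)² = 0.51633.

0.5163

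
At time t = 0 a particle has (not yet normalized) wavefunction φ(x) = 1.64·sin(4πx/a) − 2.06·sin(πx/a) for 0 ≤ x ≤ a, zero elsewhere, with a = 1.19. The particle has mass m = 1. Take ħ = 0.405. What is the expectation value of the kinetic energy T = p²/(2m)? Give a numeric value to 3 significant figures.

T = −(ħ²/2m) d²/dx², so ⟨T⟩ = −(ħ²/2m) ∫ φ*·φ'' dx / ∫|φ|² dx; with m = 1.
d²/dx² sin(jπx/a) = −(jπ/a)²·sin(jπx/a); on 0 ≤ x ≤ a, ∫sin²(jπx/a) dx = a/2 and ∫sin(jπx/a)·sin(lπx/a) dx = 0 for j ≠ l, so only diagonal terms survive in ∫|φ|² and ∫φ·φ″; ∫φ·φ′ dx = [φ²/2] between the walls = 0.
State is unnormalized: ∫|φ|² dx = 4.1253, and ∫φ*·(−ħ²/2m · φ'') dx = 16.079, so ⟨T⟩ = 16.079 / 4.1253.
⟨T⟩ = 3.8977.

3.90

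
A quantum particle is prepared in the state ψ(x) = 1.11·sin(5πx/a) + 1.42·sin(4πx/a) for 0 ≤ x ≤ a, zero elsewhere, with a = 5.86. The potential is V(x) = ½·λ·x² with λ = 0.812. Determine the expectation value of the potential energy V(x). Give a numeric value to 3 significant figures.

1.90

⟨V⟩ = ∫ V(x)·|ψ|² dx / ∫|ψ|² dx.
On 0 ≤ x ≤ a (j ≠ l): ∫sin²(jπx/a) dx = a/2, ∫sin(jπx/a)·sin(lπx/a) dx = 0; diagonal moments ∫x·sin²(jπx/a) dx = a²/4, ∫x²·sin²(jπx/a) dx = a³·(1/6 − 1/(4j²π²)); cross terms ∫x·sin(jπx/a)·sin(lπx/a) dx = 0 for j + l even and −4jla²/(π²(j² − l²)²) for j + l odd, ∫x²·sin(jπx/a)·sin(lπx/a) dx = (−1)^(j+l)·4jla³/(π²(j² − l²)²); higher powers the same way via product-to-sum and parts.
State is unnormalized: ∫|ψ|² dx = 9.5181, and ∫ψ*·V(x)·ψ dx = 18.098, so ⟨V⟩ = 18.098 / 9.5181.
⟨V⟩ = 1.9014.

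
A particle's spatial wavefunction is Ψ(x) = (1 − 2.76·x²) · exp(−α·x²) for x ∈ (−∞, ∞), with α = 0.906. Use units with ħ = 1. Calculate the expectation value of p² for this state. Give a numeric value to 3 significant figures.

4.90

p² Ψ = −ħ² d²Ψ/dx²; ⟨p²⟩ = −ħ² ∫ Ψ*·Ψ'' dx / ∫|Ψ|² dx.
Expand each integrand as polynomial × e^(−2αx²) and use ∫x^(2j)·e^(−2αx²) dx = (2j−1)!!/(4α)^j · √(π/(2α)), odd powers → 0; here √(π/(2α)) = 1.3167. Differentiate with the product rule, d/dx e^(−αx²) = −2αx·e^(−αx²).
State is unnormalized: ∫|Ψ|² dx = 1.6023, and ∫Ψ*·(−ħ² Ψ'') dx = 7.8536, so ⟨p²⟩ = 7.8536 / 1.6023.
⟨p²⟩ = 4.9015.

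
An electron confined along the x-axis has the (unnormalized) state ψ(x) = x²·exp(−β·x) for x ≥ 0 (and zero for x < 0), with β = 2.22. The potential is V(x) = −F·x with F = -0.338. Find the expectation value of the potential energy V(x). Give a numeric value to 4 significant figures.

⟨V⟩ = ∫ V(x)·|ψ|² dx / ∫|ψ|² dx.
Every integrand reduces to terms xʲ·e^(−2βx) on [0, ∞); use ∫₀^∞ xʲ·e^(−2βx) dx = j!/(2β)^(j+1).
State is unnormalized: ∫|ψ|² dx = 0.013909, and ∫ψ*·V(x)·ψ dx = 0.0052942, so ⟨V⟩ = 0.0052942 / 0.013909.
⟨V⟩ = 0.38063.

0.3806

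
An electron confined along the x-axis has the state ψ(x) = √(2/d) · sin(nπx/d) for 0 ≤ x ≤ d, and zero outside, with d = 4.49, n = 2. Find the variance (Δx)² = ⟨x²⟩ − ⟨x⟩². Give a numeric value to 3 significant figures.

1.42

Compute ⟨x⟩ and ⟨x²⟩ separately, then (Δx)² = ⟨x²⟩ − ⟨x⟩².
With sin²θ = (1 − cos2θ)/2 on 0 ≤ x ≤ d: ∫sin²(nπx/d) dx = d/2, ∫x·sin²(nπx/d) dx = d²/4, ∫x²·sin²(nπx/d) dx = d³·(1/6 − 1/(4n²π²)); higher powers xᵏ the same way, integrating xᵏ·cos(2nπx/d) by parts.
⟨x⟩ = 2.2450 and ⟨x²⟩ = 6.4647.
(Δx)² = 6.4647 − (2.2450)² = 1.4247.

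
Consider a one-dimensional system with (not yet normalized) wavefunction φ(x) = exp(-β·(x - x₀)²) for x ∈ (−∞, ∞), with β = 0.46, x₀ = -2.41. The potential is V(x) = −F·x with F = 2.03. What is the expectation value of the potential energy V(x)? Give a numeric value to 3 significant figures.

4.89

⟨V⟩ = ∫ V(x)·|φ|² dx / ∫|φ|² dx.
Gaussian moments (u = x − x₀): ∫u^(2j)·e^(−2βu²) du = (2j−1)!!/(4β)^j · √(π/(2β)), odd powers integrate to 0; here √(π/(2β)) = 1.8479.
State is unnormalized: ∫|φ|² dx = 1.8479, and ∫φ*·V(x)·φ dx = 9.0405, so ⟨V⟩ = 9.0405 / 1.8479.
⟨V⟩ = 4.8923.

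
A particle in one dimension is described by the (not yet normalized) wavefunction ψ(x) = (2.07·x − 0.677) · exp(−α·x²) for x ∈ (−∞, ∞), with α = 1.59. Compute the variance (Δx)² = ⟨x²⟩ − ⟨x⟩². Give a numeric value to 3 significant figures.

Compute ⟨x⟩ and ⟨x²⟩ separately, then (Δx)² = ⟨x²⟩ − ⟨x⟩².
Expand each integrand as polynomial × e^(−2αx²) and use ∫x^(2j)·e^(−2αx²) dx = (2j−1)!!/(4α)^j · √(π/(2α)), odd powers → 0; here √(π/(2α)) = 0.99394.
Normalization: ∫|ψ|² dx = 1.1252.
⟨x⟩ = -0.38928 and ⟨x²⟩ = 0.34438.
(Δx)² = 0.34438 − (-0.38928)² = 0.19284.

0.193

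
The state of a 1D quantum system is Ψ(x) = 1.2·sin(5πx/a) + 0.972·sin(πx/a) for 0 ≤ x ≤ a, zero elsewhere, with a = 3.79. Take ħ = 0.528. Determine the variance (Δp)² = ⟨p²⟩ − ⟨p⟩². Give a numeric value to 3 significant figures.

2.97

Compute ⟨p⟩ and ⟨p²⟩ separately; (Δp)² = ⟨p²⟩ − ⟨p⟩².
d²/dx² sin(jπx/a) = −(jπ/a)²·sin(jπx/a); on 0 ≤ x ≤ a, ∫sin²(jπx/a) dx = a/2 and ∫sin(jπx/a)·sin(lπx/a) dx = 0 for j ≠ l, so only diagonal terms survive in ∫|Ψ|² and ∫Ψ·Ψ″; ∫Ψ·Ψ′ dx = [Ψ²/2] between the walls = 0.
Normalization: ∫|Ψ|² dx = 4.5192.
⟨p⟩ = 0.0000 and ⟨p²⟩ = 2.9675.
(Δp)² = 2.9675 − (0.0000)² = 2.9675.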